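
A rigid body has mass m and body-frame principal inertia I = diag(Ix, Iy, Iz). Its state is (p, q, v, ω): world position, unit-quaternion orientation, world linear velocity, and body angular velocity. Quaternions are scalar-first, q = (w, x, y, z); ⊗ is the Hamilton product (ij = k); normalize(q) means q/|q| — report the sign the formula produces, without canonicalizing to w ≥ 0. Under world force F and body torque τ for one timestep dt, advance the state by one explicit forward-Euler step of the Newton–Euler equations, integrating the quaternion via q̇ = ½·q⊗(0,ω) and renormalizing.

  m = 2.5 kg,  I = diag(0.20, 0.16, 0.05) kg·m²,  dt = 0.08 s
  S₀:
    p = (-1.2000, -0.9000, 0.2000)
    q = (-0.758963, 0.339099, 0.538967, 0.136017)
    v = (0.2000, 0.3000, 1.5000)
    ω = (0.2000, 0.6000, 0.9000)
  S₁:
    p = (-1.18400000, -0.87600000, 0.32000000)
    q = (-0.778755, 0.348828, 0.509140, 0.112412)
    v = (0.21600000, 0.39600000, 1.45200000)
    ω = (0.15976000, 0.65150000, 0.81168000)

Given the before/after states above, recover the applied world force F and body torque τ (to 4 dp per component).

F = (0.5000, 3.0000, -1.5000)
τ = (-0.1600, 0.1300, -0.0600)

velocity change Δv = (0.01600000, 0.09600000, -0.04800000)
F = m·Δv/dt = (0.5000, 3.0000, -1.5000)
ω₁ − ω₀ = (-0.04024000, 0.05150000, -0.08832000)
applied torque τ = (-0.1600, 0.1300, -0.0600)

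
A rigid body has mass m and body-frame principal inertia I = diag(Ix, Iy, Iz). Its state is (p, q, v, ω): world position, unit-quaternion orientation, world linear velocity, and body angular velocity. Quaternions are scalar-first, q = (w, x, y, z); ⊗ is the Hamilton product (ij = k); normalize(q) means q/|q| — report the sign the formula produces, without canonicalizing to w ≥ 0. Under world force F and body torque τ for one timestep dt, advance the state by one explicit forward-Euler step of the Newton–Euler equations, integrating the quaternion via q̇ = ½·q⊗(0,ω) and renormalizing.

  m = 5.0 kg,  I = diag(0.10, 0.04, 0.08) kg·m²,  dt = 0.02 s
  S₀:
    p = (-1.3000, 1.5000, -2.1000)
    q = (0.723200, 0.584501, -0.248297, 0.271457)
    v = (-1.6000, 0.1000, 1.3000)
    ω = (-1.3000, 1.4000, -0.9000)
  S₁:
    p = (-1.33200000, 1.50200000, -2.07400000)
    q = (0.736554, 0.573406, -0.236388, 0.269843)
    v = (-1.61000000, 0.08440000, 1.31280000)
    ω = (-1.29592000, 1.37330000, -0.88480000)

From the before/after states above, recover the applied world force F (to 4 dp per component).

v₁ − v₀ = (-0.01000000, -0.01560000, 0.01280000)
m·(v₁−v₀)/dt = (-2.5000, -3.9000, 3.2000)

F = (-2.5000, -3.9000, 3.2000)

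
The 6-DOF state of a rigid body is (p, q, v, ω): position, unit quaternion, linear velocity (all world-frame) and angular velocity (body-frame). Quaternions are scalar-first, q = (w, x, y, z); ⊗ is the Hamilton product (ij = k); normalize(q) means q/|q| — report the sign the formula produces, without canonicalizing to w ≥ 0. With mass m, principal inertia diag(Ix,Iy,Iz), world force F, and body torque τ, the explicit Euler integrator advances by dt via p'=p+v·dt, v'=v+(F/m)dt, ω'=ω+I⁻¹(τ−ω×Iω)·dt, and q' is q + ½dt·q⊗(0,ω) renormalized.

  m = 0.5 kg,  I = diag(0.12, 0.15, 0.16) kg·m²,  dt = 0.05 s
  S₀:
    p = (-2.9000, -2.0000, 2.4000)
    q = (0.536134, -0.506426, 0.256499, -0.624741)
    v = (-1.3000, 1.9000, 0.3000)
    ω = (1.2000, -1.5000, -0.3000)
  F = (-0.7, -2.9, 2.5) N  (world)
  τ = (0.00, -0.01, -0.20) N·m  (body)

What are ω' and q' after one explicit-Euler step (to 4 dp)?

ω' = (1.1981, -1.5081, -0.3456)
q' = (0.5556, -0.5151, 0.2136, -0.6167)

ω×(Iω) gyroscopic = (0.0045, 0.0144, -0.0540)
(τ − ω×Iω)/I = (-0.0375, -0.1627, -0.9125)
new body rate ω' = (1.1981, -1.5081, -0.3456)
q⊗(0,ω) = (0.8050374, -0.3707004, -1.7058180, 0.2910000)
q' = normalize(q + ½dt·q⊗(0,ω)) = (0.5556, -0.5151, 0.2136, -0.6167)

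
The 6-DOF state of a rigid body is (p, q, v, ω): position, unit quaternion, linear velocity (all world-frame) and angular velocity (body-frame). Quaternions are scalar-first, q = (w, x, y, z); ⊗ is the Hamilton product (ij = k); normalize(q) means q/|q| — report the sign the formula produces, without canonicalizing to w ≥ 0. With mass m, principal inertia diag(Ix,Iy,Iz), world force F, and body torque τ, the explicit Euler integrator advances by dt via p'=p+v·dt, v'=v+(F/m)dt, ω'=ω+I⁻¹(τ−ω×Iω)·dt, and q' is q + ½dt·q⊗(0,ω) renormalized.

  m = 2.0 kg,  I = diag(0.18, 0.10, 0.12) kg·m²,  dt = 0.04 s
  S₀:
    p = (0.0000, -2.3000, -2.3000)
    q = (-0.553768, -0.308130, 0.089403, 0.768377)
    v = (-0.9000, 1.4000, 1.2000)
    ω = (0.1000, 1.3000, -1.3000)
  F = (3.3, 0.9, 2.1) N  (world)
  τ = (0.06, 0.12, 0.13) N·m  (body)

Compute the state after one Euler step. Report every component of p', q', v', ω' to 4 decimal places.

p' = (-0.0360, -2.2440, -2.2520)
q' = (-0.5351, -0.3313, 0.0685, 0.7741)
v' = (-0.8340, 1.4180, 1.2420)
ω' = (0.1208, 1.3511, -1.2532)

gyro term ω×Iω = (-0.0338, -0.0078, -0.0104)
(τ − ω×Iω)/I = (0.5211, 1.2780, 1.1700)
new body rate ω' = (0.1208, 1.3511, -1.2532)
Hamilton product q⊗(0,ω) = (0.9134792, -1.1704908, -1.0436297, 0.3103891)
q + ½dt·q⊗(0,ω), renormalized = (-0.5351, -0.3313, 0.0685, 0.7741)
a = (1.6500, 0.4500, 1.0500)
p' = p + v·dt = (-0.0360, -2.2440, -2.2520)
v' = v + a·dt = (-0.8340, 1.4180, 1.2420)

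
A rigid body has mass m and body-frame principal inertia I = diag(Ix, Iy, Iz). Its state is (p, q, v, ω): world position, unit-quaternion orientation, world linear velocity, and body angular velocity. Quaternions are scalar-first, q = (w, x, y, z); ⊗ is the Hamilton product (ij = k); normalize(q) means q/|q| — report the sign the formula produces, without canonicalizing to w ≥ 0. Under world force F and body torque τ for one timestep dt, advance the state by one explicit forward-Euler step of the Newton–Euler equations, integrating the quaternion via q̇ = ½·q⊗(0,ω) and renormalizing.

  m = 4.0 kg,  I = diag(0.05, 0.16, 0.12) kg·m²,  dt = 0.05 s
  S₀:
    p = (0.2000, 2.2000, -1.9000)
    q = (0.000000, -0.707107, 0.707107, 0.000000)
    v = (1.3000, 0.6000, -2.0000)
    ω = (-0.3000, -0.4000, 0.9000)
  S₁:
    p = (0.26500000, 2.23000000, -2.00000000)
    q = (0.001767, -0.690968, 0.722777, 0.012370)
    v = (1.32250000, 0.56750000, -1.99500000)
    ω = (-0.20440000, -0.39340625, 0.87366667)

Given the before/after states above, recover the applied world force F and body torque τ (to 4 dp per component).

F = (1.8000, -2.6000, 0.4000)
τ = (0.1100, 0.0400, -0.0500)

velocity change Δv = (0.02250000, -0.03250000, 0.00500000)
m·(v₁−v₀)/dt = (1.8000, -2.6000, 0.4000)
Δω = ω₁−ω₀ = (0.09560000, 0.00659375, -0.02633333)
gyro term ω₀×Iω₀ = (0.0144, 0.0189, 0.0132)
τ = I·(Δω/dt) + ω₀×(Iω₀) = (0.1100, 0.0400, -0.0500)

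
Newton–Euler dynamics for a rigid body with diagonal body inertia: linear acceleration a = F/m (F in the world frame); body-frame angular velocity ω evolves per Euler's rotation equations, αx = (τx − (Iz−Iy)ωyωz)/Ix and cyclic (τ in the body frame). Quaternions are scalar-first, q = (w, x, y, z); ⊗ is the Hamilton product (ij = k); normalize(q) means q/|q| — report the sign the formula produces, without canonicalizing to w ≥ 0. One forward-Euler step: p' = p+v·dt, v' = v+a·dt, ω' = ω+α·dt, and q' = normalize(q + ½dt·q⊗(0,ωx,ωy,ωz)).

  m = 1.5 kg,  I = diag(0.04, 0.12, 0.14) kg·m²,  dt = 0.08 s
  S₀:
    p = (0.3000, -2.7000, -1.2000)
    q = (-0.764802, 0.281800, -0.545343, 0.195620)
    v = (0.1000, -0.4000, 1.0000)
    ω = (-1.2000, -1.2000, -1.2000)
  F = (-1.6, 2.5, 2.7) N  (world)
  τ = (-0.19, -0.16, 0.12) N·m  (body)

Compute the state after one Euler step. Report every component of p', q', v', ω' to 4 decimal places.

linear accel F/m = (-1.0667, 1.6667, 1.8000)
new position p' = (0.3080, -2.7320, -1.1200)
v' = v + a·dt = (0.0147, -0.2667, 1.1440)
(τ − ω×Iω)/I = (-5.4700, -0.1333, 0.0343)
ω' = ω + α·dt = (-1.6376, -1.2107, -1.1973)
Hamilton product q⊗(0,ω) = (-0.0815076, 1.8069180, 1.0211784, -0.0748092)
q + ½dt·q⊗(0,ω), renormalized = (-0.7654, 0.3529, -0.5028, 0.1920)

p' = (0.3080, -2.7320, -1.1200)
q' = (-0.7654, 0.3529, -0.5028, 0.1920)
v' = (0.0147, -0.2667, 1.1440)
ω' = (-1.6376, -1.2107, -1.1973)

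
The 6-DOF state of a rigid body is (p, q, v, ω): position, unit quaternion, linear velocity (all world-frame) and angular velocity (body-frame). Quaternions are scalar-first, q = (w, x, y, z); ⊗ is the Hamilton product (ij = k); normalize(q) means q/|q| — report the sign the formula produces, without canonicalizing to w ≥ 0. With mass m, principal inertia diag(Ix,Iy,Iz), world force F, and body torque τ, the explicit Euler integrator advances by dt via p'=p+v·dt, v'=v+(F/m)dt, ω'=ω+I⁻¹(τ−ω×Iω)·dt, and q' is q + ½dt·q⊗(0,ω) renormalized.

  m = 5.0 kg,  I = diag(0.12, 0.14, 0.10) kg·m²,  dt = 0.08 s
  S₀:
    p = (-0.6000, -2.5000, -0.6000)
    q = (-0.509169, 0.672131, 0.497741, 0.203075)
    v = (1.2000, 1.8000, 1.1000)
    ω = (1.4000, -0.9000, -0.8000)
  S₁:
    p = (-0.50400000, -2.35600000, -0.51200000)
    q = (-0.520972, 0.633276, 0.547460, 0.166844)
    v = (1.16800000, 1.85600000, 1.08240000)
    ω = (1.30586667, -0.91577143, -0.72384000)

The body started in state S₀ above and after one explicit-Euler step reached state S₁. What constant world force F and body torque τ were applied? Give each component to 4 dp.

F = (-2.0000, 3.5000, -1.1000)
τ = (-0.1700, -0.0500, 0.0700)

Δv = v₁−v₀ = (-0.03200000, 0.05600000, -0.01760000)
m·(v₁−v₀)/dt = (-2.0000, 3.5000, -1.1000)
ω₁ − ω₀ = (-0.09413333, -0.01577143, 0.07616000)
applied torque τ = (-0.1700, -0.0500, 0.0700)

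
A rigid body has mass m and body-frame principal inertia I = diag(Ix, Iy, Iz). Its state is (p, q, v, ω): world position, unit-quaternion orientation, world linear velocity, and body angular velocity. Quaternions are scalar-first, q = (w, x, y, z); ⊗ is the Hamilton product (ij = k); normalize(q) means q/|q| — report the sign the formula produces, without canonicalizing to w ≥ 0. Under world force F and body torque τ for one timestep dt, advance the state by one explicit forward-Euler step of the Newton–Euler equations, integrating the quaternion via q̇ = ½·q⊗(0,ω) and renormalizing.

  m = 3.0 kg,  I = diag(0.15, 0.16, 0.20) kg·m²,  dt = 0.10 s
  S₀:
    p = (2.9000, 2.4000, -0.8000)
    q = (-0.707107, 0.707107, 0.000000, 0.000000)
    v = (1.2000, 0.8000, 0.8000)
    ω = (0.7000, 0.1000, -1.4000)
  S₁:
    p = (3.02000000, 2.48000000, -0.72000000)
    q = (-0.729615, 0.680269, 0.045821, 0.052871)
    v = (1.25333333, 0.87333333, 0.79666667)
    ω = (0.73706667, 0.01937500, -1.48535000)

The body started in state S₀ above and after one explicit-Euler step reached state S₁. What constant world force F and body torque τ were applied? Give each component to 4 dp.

F = (1.6000, 2.2000, -0.1000)
τ = (0.0500, -0.0800, -0.1700)

ω₁ − ω₀ = (0.03706667, -0.08062500, -0.08535000)
I·α + gyro = (0.0500, -0.0800, -0.1700)
v₁ − v₀ = (0.05333333, 0.07333333, -0.00333333)
F = m·Δv/dt = (1.6000, 2.2000, -0.1000)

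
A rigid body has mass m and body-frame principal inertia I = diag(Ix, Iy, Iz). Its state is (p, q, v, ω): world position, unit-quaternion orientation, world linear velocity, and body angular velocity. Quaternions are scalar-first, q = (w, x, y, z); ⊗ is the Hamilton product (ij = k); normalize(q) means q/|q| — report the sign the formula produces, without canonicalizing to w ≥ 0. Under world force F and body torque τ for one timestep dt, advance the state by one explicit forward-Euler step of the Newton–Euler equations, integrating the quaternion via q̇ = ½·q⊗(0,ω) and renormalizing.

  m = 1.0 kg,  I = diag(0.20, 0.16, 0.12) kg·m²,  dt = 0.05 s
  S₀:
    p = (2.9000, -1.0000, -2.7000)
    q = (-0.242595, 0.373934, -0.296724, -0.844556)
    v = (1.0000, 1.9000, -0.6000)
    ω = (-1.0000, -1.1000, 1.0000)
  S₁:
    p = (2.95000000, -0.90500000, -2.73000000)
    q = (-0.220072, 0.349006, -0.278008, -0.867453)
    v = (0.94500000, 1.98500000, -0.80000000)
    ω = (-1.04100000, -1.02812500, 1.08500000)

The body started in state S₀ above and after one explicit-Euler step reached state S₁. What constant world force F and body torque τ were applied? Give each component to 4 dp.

Δω = ω₁−ω₀ = (-0.04100000, 0.07187500, 0.08500000)
ω₀×(Iω₀) = (0.0440, -0.0800, -0.0440)
applied torque τ = (-0.1200, 0.1500, 0.1600)
v₁ − v₀ = (-0.05500000, 0.08500000, -0.20000000)
applied force F = (-1.1000, 1.7000, -4.0000)

F = (-1.1000, 1.7000, -4.0000)
τ = (-0.1200, 0.1500, 0.1600)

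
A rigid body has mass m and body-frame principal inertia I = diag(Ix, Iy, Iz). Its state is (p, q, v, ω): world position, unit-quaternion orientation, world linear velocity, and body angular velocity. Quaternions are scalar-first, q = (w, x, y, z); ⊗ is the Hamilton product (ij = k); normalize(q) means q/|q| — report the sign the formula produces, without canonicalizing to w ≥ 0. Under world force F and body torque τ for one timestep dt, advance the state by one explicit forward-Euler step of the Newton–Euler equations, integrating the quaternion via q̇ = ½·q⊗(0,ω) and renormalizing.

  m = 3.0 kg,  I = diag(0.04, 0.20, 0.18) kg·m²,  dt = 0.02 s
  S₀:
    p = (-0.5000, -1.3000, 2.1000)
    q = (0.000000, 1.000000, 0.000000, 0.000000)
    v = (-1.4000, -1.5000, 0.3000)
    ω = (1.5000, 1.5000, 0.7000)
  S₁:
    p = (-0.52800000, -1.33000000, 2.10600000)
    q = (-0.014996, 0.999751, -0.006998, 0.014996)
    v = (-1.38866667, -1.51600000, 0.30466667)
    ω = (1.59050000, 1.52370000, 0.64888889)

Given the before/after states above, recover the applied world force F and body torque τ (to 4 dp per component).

F = (1.7000, -2.4000, 0.7000)
τ = (0.1600, 0.0900, -0.1000)

velocity change Δv = (0.01133333, -0.01600000, 0.00466667)
m·(v₁−v₀)/dt = (1.7000, -2.4000, 0.7000)
ω₁ − ω₀ = (0.09050000, 0.02370000, -0.05111111)
precession coupling = (-0.0210, -0.1470, 0.3600)
I·α + gyro = (0.1600, 0.0900, -0.1000)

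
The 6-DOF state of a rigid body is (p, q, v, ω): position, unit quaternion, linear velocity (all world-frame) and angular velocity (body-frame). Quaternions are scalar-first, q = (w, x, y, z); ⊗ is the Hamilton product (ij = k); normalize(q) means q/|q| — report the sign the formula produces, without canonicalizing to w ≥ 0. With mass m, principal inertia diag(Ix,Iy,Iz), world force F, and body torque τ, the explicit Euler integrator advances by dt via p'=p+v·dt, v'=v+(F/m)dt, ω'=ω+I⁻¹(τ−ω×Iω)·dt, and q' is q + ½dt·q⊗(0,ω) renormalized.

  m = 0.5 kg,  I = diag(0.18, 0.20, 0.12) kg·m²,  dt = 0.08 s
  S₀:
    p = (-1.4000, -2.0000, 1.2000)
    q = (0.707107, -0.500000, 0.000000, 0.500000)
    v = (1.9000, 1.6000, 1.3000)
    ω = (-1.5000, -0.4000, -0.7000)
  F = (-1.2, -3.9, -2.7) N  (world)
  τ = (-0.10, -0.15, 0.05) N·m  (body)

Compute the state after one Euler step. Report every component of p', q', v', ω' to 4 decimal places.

p' = p + v·dt = (-1.2480, -1.8720, 1.3040)
new velocity v' = (1.7080, 0.9760, 0.8680)
(τ − ω×Iω)/I = (-0.4311, -1.0650, 0.3167)
ω' = ω + α·dt = (-1.5345, -0.4852, -0.6747)
Hamilton product q⊗(0,ω) = (-0.4000000, -0.8606605, -1.3828428, -0.2949749)
q' = normalize(q + ½dt·q⊗(0,ω)) = (0.6895, -0.5332, -0.0552, 0.4871)

p' = (-1.2480, -1.8720, 1.3040)
q' = (0.6895, -0.5332, -0.0552, 0.4871)
v' = (1.7080, 0.9760, 0.8680)
ω' = (-1.5345, -0.4852, -0.6747)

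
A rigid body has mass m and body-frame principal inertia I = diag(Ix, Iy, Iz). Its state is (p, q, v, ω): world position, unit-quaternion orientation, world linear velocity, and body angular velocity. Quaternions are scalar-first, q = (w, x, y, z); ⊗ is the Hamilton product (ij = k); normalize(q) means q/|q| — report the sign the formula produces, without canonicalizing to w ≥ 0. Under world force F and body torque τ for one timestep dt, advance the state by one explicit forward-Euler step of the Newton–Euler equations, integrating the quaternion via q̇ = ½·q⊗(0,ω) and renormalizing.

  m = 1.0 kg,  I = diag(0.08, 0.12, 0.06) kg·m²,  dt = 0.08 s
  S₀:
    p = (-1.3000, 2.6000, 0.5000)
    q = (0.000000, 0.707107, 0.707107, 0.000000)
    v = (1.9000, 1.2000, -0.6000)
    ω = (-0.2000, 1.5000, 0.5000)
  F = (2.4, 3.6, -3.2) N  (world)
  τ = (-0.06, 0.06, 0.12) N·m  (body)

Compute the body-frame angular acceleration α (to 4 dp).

precession coupling ω×(Iω) = (-0.0450, -0.0020, -0.0120)
α = I⁻¹(τ − ω×Iω) = (-0.1875, 0.5167, 2.2000)

α = (-0.1875, 0.5167, 2.2000)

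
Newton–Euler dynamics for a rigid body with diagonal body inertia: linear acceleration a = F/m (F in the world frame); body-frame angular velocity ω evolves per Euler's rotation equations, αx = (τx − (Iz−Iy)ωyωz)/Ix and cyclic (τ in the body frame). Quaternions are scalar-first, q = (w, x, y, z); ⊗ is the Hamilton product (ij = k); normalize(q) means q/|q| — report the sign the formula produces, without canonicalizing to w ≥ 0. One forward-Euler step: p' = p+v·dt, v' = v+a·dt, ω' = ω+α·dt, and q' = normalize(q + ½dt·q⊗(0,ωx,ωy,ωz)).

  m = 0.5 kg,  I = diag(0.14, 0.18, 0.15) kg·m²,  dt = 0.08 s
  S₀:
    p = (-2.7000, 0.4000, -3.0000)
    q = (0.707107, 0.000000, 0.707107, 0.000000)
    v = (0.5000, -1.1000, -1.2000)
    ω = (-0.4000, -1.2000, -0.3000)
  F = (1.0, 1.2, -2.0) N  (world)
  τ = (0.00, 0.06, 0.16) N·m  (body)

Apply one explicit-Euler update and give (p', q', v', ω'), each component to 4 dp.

p' = (-2.6600, 0.3120, -3.0960)
q' = (0.7400, -0.0198, 0.6723, 0.0028)
v' = (0.6600, -0.9080, -1.5200)
ω' = (-0.3938, -1.1728, -0.2249)

linear accel F/m = (2.0000, 2.4000, -4.0000)
new position p' = (-2.6600, 0.3120, -3.0960)
v' = v + a·dt = (0.6600, -0.9080, -1.5200)
gyro term ω×Iω = (-0.0108, -0.0012, 0.0192)
α = I⁻¹(τ − ω×Iω) = (0.0771, 0.3400, 0.9387)
ω' = ω + α·dt = (-0.3938, -1.1728, -0.2249)
q⊗(0,ω) = (0.8485284, -0.4949749, -0.8485284, 0.0707107)
q + ½dt·q⊗(0,ω), renormalized = (0.7400, -0.0198, 0.6723, 0.0028)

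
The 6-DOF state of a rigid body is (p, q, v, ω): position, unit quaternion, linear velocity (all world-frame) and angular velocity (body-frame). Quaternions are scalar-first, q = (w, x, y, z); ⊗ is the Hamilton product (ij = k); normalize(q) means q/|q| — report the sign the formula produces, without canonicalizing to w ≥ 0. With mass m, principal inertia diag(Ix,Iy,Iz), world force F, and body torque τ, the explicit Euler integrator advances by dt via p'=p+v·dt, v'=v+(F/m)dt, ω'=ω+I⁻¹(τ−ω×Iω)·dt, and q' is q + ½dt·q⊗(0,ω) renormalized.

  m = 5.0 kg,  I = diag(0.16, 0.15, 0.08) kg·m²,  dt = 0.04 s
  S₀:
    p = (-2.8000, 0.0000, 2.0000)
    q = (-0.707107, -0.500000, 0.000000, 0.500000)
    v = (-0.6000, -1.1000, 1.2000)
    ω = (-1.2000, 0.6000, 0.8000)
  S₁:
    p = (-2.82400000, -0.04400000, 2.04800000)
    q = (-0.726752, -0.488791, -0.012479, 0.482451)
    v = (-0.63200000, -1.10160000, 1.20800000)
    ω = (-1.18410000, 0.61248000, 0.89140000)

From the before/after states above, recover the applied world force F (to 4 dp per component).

F = (-4.0000, -0.2000, 1.0000)

velocity change Δv = (-0.03200000, -0.00160000, 0.00800000)
m·(v₁−v₀)/dt = (-4.0000, -0.2000, 1.0000)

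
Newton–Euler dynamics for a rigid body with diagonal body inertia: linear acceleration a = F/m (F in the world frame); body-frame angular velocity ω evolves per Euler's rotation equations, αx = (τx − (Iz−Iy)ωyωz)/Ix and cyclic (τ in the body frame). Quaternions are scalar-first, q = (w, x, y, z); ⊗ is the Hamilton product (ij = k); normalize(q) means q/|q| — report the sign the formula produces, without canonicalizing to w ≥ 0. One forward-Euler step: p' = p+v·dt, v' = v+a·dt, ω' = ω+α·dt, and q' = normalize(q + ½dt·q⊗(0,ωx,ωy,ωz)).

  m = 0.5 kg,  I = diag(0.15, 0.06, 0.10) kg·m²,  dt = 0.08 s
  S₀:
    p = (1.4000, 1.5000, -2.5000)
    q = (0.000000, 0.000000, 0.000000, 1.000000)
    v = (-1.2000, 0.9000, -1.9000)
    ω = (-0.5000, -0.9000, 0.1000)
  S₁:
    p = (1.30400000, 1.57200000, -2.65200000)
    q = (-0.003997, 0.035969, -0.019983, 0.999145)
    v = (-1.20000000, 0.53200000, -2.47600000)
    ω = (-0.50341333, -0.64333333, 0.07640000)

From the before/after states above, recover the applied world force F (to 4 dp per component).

F = (0.0000, -2.3000, -3.6000)

velocity change Δv = (0.00000000, -0.36800000, -0.57600000)
m·(v₁−v₀)/dt = (0.0000, -2.3000, -3.6000)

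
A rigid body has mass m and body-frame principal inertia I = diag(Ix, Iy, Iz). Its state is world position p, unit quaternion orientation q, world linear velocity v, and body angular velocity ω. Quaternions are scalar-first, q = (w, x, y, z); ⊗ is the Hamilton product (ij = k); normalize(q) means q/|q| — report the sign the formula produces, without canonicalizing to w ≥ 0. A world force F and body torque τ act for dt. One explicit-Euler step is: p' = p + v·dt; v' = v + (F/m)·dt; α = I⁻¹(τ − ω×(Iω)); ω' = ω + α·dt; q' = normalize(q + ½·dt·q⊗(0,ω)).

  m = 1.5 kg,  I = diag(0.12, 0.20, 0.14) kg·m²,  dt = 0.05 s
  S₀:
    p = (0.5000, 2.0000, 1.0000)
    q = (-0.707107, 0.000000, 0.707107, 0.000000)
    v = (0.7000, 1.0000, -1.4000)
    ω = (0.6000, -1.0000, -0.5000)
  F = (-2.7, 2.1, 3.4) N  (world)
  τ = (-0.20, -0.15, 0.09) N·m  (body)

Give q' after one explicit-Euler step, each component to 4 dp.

q' = (-0.6891, -0.0194, 0.7244, -0.0018)

2q̇ = q⊗(0,ω) = (0.7071070, -0.7778177, 0.7071070, -0.0707107)
q + ½dt·q⊗(0,ω), renormalized = (-0.6891, -0.0194, 0.7244, -0.0018)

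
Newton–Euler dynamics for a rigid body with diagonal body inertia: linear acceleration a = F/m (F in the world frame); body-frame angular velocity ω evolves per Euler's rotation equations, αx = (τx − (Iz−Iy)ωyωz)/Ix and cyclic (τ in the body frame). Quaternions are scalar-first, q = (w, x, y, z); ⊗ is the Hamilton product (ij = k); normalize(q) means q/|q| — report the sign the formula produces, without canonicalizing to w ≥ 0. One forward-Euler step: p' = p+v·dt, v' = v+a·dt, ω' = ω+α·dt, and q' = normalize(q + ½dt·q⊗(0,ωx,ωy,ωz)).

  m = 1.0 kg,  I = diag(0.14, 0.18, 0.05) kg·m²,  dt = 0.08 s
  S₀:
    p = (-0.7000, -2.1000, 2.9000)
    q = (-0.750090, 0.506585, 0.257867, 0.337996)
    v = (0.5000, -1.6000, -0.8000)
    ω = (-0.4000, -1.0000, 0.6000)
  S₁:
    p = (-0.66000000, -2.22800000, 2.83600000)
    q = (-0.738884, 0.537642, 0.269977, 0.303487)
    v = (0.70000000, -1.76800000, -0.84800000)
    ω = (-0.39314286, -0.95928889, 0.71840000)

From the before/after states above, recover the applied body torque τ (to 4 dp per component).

τ = (0.0900, 0.0700, 0.0900)

ω₁ − ω₀ = (0.00685714, 0.04071111, 0.11840000)
τ = I·(Δω/dt) + ω₀×(Iω₀) = (0.0900, 0.0700, 0.0900)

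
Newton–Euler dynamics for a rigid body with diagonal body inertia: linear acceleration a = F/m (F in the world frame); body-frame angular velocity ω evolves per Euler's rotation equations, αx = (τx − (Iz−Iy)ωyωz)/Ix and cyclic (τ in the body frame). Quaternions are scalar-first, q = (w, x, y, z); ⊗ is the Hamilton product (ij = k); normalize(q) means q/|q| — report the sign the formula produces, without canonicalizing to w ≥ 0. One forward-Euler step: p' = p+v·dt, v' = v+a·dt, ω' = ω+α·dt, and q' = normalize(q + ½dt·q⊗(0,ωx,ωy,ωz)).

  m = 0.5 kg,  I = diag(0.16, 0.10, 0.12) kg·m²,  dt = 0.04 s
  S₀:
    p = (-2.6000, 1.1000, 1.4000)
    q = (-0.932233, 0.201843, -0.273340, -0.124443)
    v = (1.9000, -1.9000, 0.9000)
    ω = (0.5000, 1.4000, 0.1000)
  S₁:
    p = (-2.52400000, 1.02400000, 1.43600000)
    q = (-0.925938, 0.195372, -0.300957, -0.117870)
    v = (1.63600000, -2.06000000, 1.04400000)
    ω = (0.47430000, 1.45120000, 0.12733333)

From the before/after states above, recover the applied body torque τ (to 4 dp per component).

τ = (-0.1000, 0.1300, 0.0400)

rate change Δω = (-0.02570000, 0.05120000, 0.02733333)
τ = I·(Δω/dt) + ω₀×(Iω₀) = (-0.1000, 0.1300, 0.0400)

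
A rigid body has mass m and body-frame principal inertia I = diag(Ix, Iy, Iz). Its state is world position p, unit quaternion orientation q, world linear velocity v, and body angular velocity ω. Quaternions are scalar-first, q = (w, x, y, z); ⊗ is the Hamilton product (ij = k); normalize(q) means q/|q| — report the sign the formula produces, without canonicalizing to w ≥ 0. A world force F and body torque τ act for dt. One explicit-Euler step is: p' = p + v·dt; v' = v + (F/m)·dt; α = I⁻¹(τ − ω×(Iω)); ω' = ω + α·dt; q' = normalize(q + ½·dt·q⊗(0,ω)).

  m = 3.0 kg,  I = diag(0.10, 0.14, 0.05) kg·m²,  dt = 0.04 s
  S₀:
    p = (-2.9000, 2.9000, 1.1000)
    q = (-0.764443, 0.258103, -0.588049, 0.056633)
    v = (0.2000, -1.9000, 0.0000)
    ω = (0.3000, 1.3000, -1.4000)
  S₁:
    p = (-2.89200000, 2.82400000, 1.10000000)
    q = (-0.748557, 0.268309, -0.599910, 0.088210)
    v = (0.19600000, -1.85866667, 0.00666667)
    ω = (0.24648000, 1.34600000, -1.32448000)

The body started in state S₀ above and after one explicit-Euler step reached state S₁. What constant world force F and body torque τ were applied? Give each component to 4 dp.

Δω = ω₁−ω₀ = (-0.05352000, 0.04600000, 0.07552000)
precession coupling = (0.1638, -0.0210, 0.0156)
I·α + gyro = (0.0300, 0.1400, 0.1100)
Δv = v₁−v₀ = (-0.00400000, 0.04133333, 0.00666667)
m·(v₁−v₀)/dt = (-0.3000, 3.1000, 0.5000)

F = (-0.3000, 3.1000, 0.5000)
τ = (0.0300, 0.1400, 0.1100)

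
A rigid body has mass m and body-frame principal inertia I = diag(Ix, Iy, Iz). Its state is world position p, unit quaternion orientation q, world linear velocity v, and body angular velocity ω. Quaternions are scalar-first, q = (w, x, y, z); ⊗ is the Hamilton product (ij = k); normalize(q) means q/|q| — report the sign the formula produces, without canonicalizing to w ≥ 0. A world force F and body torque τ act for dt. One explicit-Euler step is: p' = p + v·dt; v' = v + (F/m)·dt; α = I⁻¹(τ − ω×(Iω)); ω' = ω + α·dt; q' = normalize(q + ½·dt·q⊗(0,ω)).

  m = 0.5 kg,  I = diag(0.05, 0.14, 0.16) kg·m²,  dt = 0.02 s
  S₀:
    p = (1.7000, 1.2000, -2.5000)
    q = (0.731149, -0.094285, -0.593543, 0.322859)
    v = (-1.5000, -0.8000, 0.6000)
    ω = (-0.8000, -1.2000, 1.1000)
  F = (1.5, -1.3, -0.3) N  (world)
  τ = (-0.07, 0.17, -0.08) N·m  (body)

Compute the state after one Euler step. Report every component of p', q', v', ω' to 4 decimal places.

p' = (1.6700, 1.1840, -2.4880)
q' = (0.7196, -0.1028, -0.6038, 0.3272)
v' = (-1.4400, -0.8520, 0.5880)
ω' = (-0.8174, -1.1895, 1.0792)

gyro term ω×Iω = (-0.0264, 0.0968, 0.0864)
angular accel α = (-0.8720, 0.5229, -1.0400)
ω' = ω + α·dt = (-0.8174, -1.1895, 1.0792)
q⊗(0,ω) = (-1.1428245, -0.8503857, -1.0319525, 0.4425715)
updated quaternion q' = (0.7196, -0.1028, -0.6038, 0.3272)
p + v·dt = (1.6700, 1.1840, -2.4880)
new velocity v' = (-1.4400, -0.8520, 0.5880)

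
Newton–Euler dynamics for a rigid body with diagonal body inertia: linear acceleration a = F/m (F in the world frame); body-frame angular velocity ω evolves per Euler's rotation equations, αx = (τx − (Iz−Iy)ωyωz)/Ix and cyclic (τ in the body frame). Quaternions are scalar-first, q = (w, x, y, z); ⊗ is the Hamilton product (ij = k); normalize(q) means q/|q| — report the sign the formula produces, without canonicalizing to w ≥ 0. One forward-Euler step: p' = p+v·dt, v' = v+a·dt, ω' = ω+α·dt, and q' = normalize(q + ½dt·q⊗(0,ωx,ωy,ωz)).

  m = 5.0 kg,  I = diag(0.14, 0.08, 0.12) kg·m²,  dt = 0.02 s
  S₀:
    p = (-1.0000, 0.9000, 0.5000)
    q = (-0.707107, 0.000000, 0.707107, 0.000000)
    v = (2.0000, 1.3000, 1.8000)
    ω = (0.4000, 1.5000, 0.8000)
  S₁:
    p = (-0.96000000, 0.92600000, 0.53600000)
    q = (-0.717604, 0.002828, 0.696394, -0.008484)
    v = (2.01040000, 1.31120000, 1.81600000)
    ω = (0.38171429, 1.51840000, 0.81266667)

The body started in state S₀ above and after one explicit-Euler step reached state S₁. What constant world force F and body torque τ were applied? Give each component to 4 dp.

F = (2.6000, 2.8000, 4.0000)
τ = (-0.0800, 0.0800, 0.0400)

v₁ − v₀ = (0.01040000, 0.01120000, 0.01600000)
F = m·Δv/dt = (2.6000, 2.8000, 4.0000)
Δω = ω₁−ω₀ = (-0.01828571, 0.01840000, 0.01266667)
precession coupling = (0.0480, 0.0064, -0.0360)
applied torque τ = (-0.0800, 0.0800, 0.0400)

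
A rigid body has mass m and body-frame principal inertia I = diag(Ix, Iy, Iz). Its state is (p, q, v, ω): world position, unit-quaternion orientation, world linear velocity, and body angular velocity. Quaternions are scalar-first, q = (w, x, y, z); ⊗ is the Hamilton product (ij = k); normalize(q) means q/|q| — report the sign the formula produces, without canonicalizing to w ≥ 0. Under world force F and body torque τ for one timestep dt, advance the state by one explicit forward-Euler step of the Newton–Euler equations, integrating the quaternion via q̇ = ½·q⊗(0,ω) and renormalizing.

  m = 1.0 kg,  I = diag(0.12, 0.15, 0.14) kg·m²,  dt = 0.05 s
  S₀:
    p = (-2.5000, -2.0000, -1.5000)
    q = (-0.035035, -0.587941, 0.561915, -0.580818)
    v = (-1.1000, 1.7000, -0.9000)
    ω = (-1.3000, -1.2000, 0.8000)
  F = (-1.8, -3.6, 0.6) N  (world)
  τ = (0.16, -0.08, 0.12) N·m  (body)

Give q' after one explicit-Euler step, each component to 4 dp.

Hamilton product q⊗(0,ω) = (0.3746291, -0.2019041, 1.2674582, 1.4079907)
q' = normalize(q + ½dt·q⊗(0,ω)) = (-0.0256, -0.5923, 0.5929, -0.5450)

q' = (-0.0256, -0.5923, 0.5929, -0.5450)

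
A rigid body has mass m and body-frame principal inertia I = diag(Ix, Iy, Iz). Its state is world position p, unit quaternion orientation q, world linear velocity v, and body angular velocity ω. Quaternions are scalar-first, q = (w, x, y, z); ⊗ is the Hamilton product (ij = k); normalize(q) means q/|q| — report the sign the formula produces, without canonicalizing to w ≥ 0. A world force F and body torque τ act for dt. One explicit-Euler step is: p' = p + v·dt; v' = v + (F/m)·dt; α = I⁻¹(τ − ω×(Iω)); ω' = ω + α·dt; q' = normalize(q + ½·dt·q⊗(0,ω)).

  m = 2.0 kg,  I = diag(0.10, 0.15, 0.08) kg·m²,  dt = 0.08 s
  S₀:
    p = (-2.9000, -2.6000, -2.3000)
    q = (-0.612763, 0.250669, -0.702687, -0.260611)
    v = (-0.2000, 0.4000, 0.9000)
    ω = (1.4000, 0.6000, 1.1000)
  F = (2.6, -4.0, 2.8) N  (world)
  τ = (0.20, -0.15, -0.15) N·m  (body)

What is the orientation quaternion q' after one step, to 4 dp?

2q̇ = q⊗(0,ω) = (0.3573477, -1.4744573, -1.0082491, 0.4601239)
q' = normalize(q + ½dt·q⊗(0,ω)) = (-0.5968, 0.1912, -0.7409, -0.2415)

q' = (-0.5968, 0.1912, -0.7409, -0.2415)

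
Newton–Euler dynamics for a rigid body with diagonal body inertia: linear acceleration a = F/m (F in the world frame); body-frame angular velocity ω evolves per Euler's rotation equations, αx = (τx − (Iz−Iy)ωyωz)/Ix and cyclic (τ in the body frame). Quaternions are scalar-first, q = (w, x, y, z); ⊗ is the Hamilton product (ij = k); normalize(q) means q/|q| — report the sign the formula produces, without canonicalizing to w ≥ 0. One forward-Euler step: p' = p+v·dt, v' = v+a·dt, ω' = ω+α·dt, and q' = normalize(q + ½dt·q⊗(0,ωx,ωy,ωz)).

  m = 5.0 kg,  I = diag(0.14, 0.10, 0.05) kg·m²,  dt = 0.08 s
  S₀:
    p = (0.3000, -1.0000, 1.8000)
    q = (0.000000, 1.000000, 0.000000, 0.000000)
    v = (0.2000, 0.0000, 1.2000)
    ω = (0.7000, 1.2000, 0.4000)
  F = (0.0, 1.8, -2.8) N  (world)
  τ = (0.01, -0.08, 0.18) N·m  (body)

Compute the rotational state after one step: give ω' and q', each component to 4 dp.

ω' = (0.7194, 1.1158, 0.7418)
q' = (-0.0280, 0.9983, -0.0160, 0.0479)

precession coupling ω×(Iω) = (-0.0240, 0.0252, -0.0336)
(τ − ω×Iω)/I = (0.2429, -1.0520, 4.2720)
ω' = ω + α·dt = (0.7194, 1.1158, 0.7418)
2q̇ = q⊗(0,ω) = (-0.7000000, 0.0000000, -0.4000000, 1.2000000)
updated quaternion q' = (-0.0280, 0.9983, -0.0160, 0.0479)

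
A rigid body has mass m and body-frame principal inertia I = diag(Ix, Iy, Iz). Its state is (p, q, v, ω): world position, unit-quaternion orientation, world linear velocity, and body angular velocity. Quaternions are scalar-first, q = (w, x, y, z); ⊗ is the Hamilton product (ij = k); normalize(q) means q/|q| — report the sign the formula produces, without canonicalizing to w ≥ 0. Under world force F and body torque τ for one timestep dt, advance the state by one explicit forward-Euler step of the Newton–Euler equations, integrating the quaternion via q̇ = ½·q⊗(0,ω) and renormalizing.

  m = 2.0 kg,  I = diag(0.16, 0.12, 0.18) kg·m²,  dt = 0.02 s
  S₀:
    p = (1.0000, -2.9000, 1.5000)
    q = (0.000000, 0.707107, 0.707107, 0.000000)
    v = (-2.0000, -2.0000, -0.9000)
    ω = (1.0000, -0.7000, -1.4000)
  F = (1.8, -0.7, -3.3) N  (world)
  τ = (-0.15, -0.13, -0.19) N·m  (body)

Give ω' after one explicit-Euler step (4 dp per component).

precession coupling ω×(Iω) = (0.0588, 0.0280, 0.0280)
angular accel α = (-1.3050, -1.3167, -1.2111)
ω + α·dt = (0.9739, -0.7263, -1.4242)

ω' = (0.9739, -0.7263, -1.4242)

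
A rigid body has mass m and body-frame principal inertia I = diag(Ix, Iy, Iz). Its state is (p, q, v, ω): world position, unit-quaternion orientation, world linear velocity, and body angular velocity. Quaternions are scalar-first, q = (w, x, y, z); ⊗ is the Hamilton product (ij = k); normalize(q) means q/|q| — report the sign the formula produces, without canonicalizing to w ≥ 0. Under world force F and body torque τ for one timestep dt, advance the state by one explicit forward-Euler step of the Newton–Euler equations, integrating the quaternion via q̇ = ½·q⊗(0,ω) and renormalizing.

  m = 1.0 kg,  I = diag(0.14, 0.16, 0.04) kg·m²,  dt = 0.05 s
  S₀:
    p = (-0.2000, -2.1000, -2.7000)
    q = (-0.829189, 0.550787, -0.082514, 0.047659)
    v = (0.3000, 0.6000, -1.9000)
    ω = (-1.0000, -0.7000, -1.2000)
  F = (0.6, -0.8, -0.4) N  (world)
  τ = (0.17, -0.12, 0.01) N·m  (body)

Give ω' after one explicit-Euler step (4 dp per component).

ω' = (-0.9033, -0.7750, -1.2050)

ω×(Iω) gyroscopic = (-0.1008, 0.1200, 0.0140)
(τ − ω×Iω)/I = (1.9343, -1.5000, -0.1000)
ω' = ω + α·dt = (-0.9033, -0.7750, -1.2050)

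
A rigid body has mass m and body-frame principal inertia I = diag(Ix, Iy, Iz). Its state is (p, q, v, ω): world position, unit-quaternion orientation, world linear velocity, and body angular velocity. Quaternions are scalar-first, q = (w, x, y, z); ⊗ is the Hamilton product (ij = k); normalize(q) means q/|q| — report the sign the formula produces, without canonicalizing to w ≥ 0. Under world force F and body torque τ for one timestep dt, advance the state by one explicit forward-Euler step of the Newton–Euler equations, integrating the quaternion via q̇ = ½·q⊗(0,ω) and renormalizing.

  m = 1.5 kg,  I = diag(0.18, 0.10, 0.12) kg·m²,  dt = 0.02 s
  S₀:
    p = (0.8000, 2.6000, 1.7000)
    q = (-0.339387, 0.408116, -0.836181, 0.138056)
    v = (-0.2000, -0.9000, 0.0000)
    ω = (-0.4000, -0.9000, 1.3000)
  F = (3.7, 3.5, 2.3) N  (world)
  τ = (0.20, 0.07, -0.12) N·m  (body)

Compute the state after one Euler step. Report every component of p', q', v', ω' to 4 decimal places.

a = F/m = (2.4667, 2.3333, 1.5333)
p + v·dt = (0.7960, 2.5820, 1.7000)
new velocity v' = (-0.1507, -0.8533, 0.0307)
(τ − ω×Iω)/I = (1.2411, 1.0120, -0.7600)
ω + α·dt = (-0.3752, -0.8798, 1.2848)
q⊗(0,ω) = (-0.7687893, -0.8270301, -0.2803249, -1.1429799)
q + ½dt·q⊗(0,ω), renormalized = (-0.3470, 0.3998, -0.8389, 0.1266)

p' = (0.7960, 2.5820, 1.7000)
q' = (-0.3470, 0.3998, -0.8389, 0.1266)
v' = (-0.1507, -0.8533, 0.0307)
ω' = (-0.3752, -0.8798, 1.2848)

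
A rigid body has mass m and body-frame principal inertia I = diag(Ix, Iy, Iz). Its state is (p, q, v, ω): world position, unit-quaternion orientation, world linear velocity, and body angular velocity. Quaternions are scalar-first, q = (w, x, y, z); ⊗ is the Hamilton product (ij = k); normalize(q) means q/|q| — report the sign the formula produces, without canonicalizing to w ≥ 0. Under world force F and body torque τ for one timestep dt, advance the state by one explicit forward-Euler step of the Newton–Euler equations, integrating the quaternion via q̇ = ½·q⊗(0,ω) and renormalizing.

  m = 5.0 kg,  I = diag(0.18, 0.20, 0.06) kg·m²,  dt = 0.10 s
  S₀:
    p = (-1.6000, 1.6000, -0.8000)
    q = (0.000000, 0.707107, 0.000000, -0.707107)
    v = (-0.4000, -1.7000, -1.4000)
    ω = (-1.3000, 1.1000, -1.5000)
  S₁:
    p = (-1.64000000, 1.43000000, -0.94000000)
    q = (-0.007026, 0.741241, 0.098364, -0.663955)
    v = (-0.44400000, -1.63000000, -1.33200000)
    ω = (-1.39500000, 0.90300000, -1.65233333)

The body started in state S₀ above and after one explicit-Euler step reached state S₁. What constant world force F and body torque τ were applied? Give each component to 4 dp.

F = (-2.2000, 3.5000, 3.4000)
τ = (0.0600, -0.1600, -0.1200)

ω₁ − ω₀ = (-0.09500000, -0.19700000, -0.15233333)
gyro term ω₀×Iω₀ = (0.2310, 0.2340, -0.0286)
applied torque τ = (0.0600, -0.1600, -0.1200)
Δv = v₁−v₀ = (-0.04400000, 0.07000000, 0.06800000)
F = m·Δv/dt = (-2.2000, 3.5000, 3.4000)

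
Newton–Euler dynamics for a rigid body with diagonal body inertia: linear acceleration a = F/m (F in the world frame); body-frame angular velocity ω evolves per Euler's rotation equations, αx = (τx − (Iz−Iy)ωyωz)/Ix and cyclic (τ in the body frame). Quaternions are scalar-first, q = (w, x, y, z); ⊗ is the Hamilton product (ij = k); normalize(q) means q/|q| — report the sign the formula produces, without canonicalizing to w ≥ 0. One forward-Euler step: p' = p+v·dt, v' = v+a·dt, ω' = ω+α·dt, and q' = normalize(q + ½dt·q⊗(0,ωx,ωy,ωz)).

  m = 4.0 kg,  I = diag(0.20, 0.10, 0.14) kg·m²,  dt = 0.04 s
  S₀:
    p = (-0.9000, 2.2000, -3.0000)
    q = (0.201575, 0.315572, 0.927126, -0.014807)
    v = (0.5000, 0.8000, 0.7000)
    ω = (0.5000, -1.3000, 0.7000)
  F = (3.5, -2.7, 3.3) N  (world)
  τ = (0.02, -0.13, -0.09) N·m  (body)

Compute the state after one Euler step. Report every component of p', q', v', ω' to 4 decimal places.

p' = (-0.8800, 2.2320, -2.9720)
q' = (0.2226, 0.3300, 0.9169, -0.0294)
v' = (0.5350, 0.7730, 0.7330)
ω' = (0.5113, -1.3604, 0.6557)

α = I⁻¹(τ − ω×Iω) = (0.2820, -1.5100, -1.1071)
ω' = ω + α·dt = (0.5113, -1.3604, 0.6557)
q⊗(0,ω) = (1.0578427, 0.7305266, -0.4903514, -0.7327041)
updated quaternion q' = (0.2226, 0.3300, 0.9169, -0.0294)
p + v·dt = (-0.8800, 2.2320, -2.9720)
new velocity v' = (0.5350, 0.7730, 0.7330)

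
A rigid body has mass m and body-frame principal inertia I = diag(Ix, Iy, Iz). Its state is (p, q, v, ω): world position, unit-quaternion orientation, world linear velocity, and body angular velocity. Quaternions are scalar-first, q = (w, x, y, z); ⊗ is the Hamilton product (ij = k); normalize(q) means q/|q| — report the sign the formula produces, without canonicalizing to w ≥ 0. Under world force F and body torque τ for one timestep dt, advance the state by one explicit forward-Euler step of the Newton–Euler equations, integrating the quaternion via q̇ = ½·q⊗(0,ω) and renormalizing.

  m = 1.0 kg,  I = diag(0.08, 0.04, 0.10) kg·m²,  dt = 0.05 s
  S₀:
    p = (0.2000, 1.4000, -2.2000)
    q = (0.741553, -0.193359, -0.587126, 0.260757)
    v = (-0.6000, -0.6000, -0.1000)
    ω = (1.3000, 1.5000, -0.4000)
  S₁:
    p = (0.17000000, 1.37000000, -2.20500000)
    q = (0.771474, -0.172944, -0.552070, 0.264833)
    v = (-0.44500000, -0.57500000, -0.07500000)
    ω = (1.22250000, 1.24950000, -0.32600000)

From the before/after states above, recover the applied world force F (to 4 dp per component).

F = (3.1000, 0.5000, 0.5000)

v₁ − v₀ = (0.15500000, 0.02500000, 0.02500000)
F = m·Δv/dt = (3.1000, 0.5000, 0.5000)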